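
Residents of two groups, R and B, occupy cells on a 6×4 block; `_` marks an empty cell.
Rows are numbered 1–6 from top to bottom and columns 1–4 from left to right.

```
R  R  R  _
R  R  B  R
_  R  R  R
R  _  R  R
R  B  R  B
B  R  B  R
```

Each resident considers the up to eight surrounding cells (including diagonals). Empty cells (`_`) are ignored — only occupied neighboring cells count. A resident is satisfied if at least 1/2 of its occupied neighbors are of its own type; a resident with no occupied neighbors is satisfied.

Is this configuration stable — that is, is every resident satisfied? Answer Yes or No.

Row 1: (1,1)R 3/3 ok · (1,2)R 4/5 ok · (1,3)R 3/4 ok
Row 2: (2,1)R 4/4 ok · (2,2)R 6/7 ok · (2,3)B 0/7 unhappy · (2,4)R 3/4 ok
Row 3: (3,2)R 5/6 ok · (3,3)R 6/7 ok · (3,4)R 4/5 ok
Row 4: (4,1)R 2/3 ok · (4,3)R 5/7 ok · (4,4)R 4/5 ok
Row 5: (5,1)R 2/4 ok · (5,2)B 2/7 unhappy · (5,3)R 4/7 ok · (5,4)B 1/5 unhappy
Row 6: (6,1)B 1/3 unhappy · (6,2)R 2/5 unhappy · (6,3)B 2/5 unhappy · (6,4)R 1/3 unhappy
For instance (2,3) has only 0/7 same-type neighbors, below 1/2.

No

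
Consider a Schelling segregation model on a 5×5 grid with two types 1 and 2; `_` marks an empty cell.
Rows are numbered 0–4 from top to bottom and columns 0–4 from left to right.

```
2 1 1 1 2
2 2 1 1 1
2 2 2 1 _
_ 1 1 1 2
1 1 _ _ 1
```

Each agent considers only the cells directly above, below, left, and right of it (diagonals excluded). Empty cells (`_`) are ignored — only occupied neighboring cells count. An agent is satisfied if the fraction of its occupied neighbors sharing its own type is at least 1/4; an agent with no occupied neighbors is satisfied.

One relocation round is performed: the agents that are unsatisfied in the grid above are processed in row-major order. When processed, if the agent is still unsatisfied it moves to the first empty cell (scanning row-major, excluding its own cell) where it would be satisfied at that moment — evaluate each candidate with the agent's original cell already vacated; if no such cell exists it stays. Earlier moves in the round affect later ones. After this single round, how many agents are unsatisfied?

Initially unsatisfied (in order): (0,4), (3,4), (4,4).
  (0,4) → (2,4).
  (3,4): now satisfied by earlier moves; stays.
  (4,4) → (0,4).
Resulting grid:
2 1 1 1 1
2 2 1 1 1
2 2 2 1 2
_ 1 1 1 2
1 1 _ _ _
All satisfied now.

0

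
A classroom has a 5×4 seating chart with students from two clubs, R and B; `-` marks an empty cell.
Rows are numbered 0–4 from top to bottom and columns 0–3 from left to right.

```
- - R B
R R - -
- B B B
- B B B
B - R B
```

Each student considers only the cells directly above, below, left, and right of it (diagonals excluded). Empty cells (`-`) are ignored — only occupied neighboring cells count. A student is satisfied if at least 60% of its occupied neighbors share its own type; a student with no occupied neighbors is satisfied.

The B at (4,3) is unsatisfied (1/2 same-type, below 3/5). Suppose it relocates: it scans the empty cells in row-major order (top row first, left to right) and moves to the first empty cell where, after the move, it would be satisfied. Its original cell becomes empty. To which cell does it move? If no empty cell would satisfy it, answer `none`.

Vacating (4,3). Empty cells in order:
  (0,0): 0/1 same-type → still unsatisfied.
  (0,1): 0/2 same-type → still unsatisfied.
  (1,2): 1/3 same-type → still unsatisfied.
  (1,3): 2/2 same-type → satisfied — stop here.

(1,3)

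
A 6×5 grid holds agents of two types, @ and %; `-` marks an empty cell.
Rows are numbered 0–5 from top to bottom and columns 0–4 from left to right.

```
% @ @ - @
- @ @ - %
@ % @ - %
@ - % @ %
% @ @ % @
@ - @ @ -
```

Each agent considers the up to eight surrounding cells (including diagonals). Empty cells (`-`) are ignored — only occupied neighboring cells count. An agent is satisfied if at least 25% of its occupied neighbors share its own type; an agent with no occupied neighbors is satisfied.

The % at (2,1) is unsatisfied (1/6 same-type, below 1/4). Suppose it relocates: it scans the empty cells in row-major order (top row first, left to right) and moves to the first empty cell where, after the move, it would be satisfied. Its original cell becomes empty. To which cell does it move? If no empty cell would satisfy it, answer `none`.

Vacating (2,1). Empty cells in order:
  (0,3): 1/4 same-type → satisfied — stop here.

(0,3)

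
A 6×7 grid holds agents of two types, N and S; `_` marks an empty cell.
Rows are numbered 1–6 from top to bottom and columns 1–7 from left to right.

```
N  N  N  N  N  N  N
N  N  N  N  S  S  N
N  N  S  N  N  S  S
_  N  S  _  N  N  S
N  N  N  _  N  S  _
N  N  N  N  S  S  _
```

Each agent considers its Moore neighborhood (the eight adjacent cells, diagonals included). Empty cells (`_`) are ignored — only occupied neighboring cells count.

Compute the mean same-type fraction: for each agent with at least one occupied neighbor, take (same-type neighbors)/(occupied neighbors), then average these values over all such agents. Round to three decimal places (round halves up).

Row 1: (1,1)N 3/3 · (1,2)N 5/5 · (1,3)N 5/5 · (1,4)N 4/5 · (1,5)N 3/5 · (1,6)N 3/5 · (1,7)N 2/3
Row 2: (2,1)N 5/5 · (2,2)N 7/8 · (2,3)N 7/8 · (2,4)N 6/8 · (2,5)S 2/8 · (2,6)S 3/8 · (2,7)N 2/5
Row 3: (3,1)N 4/4 · (3,2)N 5/7 · (3,3)S 1/7 · (3,4)N 4/7 · (3,5)N 4/7 · (3,6)S 4/8 · (3,7)S 3/5
Row 4: (4,2)N 5/7 · (4,3)S 1/6 · (4,5)N 4/6 · (4,6)N 3/7 · (4,7)S 3/4
Row 5: (5,1)N 4/4 · (5,2)N 6/7 · (5,3)N 5/6 · (5,5)N 3/6 · (5,6)S 3/6
Row 6: (6,1)N 3/3 · (6,2)N 5/5 · (6,3)N 4/4 · (6,4)N 3/4 · (6,5)S 2/4 · (6,6)S 2/3
Sum over 37 agents: 3/3 + 5/5 + 5/5 + 4/5 + 3/5 + 3/5 + 2/3 + 5/5 + 7/8 + 7/8 + 6/8 + 2/8 + 3/8 + 2/5 + 4/4 + 5/7 + 1/7 + 4/7 + 4/7 + 4/8 + 3/5 + 5/7 + 1/6 + 4/6 + 3/7 + 3/4 + 4/4 + 6/7 + 5/6 + 3/6 + 3/6 + 3/3 + 5/5 + 4/4 + 3/4 + 2/4 + 2/3 = 205/8; mean = 205/8 ÷ 37 = 205/296 = 0.692567… → 0.693.

0.693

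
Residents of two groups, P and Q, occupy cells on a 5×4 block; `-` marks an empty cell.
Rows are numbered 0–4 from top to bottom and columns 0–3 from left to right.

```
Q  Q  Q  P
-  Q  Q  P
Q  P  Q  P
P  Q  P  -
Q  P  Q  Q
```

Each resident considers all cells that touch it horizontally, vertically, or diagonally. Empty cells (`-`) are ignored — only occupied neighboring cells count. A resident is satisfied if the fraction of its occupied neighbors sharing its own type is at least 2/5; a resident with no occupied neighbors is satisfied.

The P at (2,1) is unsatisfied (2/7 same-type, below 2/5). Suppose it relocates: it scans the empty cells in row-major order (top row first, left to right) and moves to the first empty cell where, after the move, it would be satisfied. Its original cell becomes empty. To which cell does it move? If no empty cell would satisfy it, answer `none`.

Vacating (2,1). Empty cells in order:
  (1,0): 0/4 same-type → still unsatisfied.
  (3,3): 2/5 same-type → satisfied — stop here.

(3,3)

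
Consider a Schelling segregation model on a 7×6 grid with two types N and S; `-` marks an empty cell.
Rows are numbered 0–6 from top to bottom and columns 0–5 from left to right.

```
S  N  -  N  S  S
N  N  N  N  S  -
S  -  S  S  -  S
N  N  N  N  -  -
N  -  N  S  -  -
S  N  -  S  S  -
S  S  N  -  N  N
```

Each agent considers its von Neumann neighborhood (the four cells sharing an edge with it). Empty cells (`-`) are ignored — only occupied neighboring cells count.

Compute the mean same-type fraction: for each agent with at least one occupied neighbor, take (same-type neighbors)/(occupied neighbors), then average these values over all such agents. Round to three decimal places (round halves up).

0.520

(0,0)S 0/2
(0,1)N 1/2
(0,3)N 1/2
(0,4)S 2/3
(0,5)S 1/1
(1,0)N 1/3
(1,1)N 3/3
(1,2)N 2/3
(1,3)N 2/4
(1,4)S 1/2
(2,0)S 0/2
(2,2)S 1/3
(2,3)S 1/3
(2,5)S — no occupied neighbors
(3,0)N 2/3
(3,1)N 2/2
(3,2)N 3/4
(3,3)N 1/3
(4,0)N 1/2
(4,2)N 1/2
(4,3)S 1/3
(5,0)S 1/3
(5,1)N 0/2
(5,3)S 2/2
(5,4)S 1/2
(6,0)S 2/2
(6,1)S 1/3
(6,2)N 0/1
(6,4)N 1/2
(6,5)N 1/1
Sum over 29 agents: 0/2 + 1/2 + 1/2 + 2/3 + 1/1 + 1/3 + 3/3 + 2/3 + 2/4 + 1/2 + 0/2 + 1/3 + 1/3 + 2/3 + 2/2 + 3/4 + 1/3 + 1/2 + 1/2 + 1/3 + 1/3 + 0/2 + 2/2 + 1/2 + 2/2 + 1/3 + 0/1 + 1/2 + 1/1 = 181/12; mean = 181/12 ÷ 29 = 181/348 = 0.520114… → 0.520.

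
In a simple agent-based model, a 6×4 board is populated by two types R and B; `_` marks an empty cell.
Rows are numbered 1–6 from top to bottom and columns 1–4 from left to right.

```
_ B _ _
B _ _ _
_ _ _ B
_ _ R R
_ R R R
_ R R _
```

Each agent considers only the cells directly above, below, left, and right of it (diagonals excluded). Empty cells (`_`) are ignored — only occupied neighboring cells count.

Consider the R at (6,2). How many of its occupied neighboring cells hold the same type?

Occupied neighbors of (6,2): (5,2)=R, (6,3)=R.
Same type (R): 2 of 2.

2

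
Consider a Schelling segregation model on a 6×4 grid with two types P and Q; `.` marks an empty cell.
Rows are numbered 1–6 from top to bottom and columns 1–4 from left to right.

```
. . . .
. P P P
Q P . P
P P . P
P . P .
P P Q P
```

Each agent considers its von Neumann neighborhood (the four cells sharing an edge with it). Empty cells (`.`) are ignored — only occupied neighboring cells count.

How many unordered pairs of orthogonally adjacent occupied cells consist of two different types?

Scan each occupied cell's neighbors to the right and below so each pair is counted once.
From row 2: 0 unlike of 4 pairs (running 0/4).
From row 3: 2 unlike of 4 pairs (running 2/8).
From row 4: 0 unlike of 2 pairs (running 2/10).
From row 5: 1 unlike of 2 pairs (running 3/12).
From row 6: 2 unlike of 3 pairs (running 5/15).
Total adjacent occupied pairs: 15; unlike-type pairs: 5.

5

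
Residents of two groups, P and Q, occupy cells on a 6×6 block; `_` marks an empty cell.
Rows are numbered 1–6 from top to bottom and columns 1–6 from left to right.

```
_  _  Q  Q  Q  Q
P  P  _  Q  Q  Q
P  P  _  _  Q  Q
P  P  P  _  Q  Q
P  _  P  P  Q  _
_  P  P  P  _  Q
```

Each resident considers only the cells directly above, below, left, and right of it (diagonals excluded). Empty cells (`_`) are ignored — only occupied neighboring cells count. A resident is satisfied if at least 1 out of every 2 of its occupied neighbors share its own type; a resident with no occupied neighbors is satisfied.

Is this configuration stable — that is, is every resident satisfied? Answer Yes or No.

(1,3)Q 1/1 ok
(1,4)Q 3/3 ok
(1,5)Q 3/3 ok
(1,6)Q 2/2 ok
(2,1)P 2/2 ok
(2,2)P 2/2 ok
(2,4)Q 2/2 ok
(2,5)Q 4/4 ok
(2,6)Q 3/3 ok
(3,1)P 3/3 ok
(3,2)P 3/3 ok
(3,5)Q 3/3 ok
(3,6)Q 3/3 ok
(4,1)P 3/3 ok
(4,2)P 3/3 ok
(4,3)P 2/2 ok
(4,5)Q 3/3 ok
(4,6)Q 2/2 ok
(5,1)P 1/1 ok
(5,3)P 3/3 ok
(5,4)P 2/3 ok
(5,5)Q 1/2 ok
(6,2)P 1/1 ok
(6,3)P 3/3 ok
(6,4)P 2/2 ok
(6,6)Q 0/0 ok
All meet the threshold, so the configuration is stable.

Yes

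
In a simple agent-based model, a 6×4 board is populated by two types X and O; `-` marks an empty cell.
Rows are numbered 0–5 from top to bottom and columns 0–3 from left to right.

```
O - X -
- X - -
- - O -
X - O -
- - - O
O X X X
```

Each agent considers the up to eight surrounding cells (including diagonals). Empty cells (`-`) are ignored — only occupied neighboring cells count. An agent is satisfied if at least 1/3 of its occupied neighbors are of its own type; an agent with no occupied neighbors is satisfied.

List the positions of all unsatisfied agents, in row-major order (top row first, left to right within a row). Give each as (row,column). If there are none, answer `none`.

Row 0: (0,0)O 0/1 unhappy · (0,2)X 1/1 ok
Row 1: (1,1)X 1/3 ok
Row 2: (2,2)O 1/2 ok
Row 3: (3,0)X 0/0 ok · (3,2)O 2/2 ok
Row 4: (4,3)O 1/3 ok
Row 5: (5,0)O 0/1 unhappy · (5,1)X 1/2 ok · (5,2)X 2/3 ok · (5,3)X 1/2 ok

(0,0), (5,0)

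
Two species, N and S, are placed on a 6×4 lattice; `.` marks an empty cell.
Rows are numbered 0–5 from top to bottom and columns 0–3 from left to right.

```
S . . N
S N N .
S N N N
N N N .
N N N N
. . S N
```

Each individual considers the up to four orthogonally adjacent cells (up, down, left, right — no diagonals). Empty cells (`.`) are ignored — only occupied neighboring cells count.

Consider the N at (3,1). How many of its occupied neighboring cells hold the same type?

4

Occupied neighbors of (3,1): (2,1)=N, (4,1)=N, (3,0)=N, (3,2)=N.
Same type (N): 4 of 4.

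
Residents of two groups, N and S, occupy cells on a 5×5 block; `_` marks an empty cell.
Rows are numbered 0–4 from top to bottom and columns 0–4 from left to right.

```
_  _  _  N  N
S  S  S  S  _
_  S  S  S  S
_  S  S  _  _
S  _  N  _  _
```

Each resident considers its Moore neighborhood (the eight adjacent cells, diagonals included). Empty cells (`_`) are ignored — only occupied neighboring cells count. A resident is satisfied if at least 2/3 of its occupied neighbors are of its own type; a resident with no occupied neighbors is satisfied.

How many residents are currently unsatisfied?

3

(0,3)N 1/3 not
(0,4)N 1/2 not
(1,0)S 2/2 satisfied
(1,1)S 4/4 satisfied
(1,2)S 5/6 satisfied
(1,3)S 4/6 satisfied
(2,1)S 6/6 satisfied
(2,2)S 7/7 satisfied
(2,3)S 5/5 satisfied
(2,4)S 2/2 satisfied
(3,1)S 4/5 satisfied
(3,2)S 4/5 satisfied
(4,0)S 1/1 satisfied
(4,2)N 0/2 not
Unsatisfied: (0,3), (0,4), (4,2) — 3 in total.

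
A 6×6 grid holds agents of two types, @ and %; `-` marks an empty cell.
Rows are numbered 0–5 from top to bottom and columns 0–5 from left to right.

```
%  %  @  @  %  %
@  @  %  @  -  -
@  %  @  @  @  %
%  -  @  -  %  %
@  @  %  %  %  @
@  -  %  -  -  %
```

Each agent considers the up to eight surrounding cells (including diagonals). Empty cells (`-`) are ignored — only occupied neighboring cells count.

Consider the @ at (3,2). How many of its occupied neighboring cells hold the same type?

3

Occupied neighbors of (3,2): (2,1)=%, (2,2)=@, (2,3)=@, (4,1)=@, (4,2)=%, (4,3)=%.
Same type (@): 3 of 6.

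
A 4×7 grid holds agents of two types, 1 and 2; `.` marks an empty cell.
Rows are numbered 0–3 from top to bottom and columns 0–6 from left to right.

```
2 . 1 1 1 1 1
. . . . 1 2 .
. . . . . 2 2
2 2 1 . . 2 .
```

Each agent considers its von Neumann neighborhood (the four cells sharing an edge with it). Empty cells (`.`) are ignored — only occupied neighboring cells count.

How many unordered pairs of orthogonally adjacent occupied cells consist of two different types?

Scan each occupied cell's neighbors to the right and below so each pair is counted once.
From row 0: 1 unlike of 6 pairs (running 1/6).
From row 1: 1 unlike of 2 pairs (running 2/8).
From row 2: 0 unlike of 2 pairs (running 2/10).
From row 3: 1 unlike of 2 pairs (running 3/12).
Total adjacent occupied pairs: 12; unlike-type pairs: 3.

3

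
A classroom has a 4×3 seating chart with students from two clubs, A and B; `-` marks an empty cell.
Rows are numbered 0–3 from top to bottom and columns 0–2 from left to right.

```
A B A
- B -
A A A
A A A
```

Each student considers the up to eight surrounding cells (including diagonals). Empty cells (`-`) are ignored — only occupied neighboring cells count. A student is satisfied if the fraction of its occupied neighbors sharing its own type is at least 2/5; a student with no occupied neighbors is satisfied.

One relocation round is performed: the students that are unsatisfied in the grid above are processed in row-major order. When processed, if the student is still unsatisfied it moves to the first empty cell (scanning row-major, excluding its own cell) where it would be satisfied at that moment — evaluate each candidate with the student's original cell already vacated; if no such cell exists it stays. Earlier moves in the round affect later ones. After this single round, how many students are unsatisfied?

Initially unsatisfied (in order): (0,0), (0,1), (0,2), (1,1).
  (0,0) → (1,0).
  (0,1) → (0,0).
  (0,2) → (1,2).
  (1,1): no empty cell satisfies it; stays.
Resulting grid:
B - -
A B A
A A A
A A A
Unsatisfied now: (1,1).

1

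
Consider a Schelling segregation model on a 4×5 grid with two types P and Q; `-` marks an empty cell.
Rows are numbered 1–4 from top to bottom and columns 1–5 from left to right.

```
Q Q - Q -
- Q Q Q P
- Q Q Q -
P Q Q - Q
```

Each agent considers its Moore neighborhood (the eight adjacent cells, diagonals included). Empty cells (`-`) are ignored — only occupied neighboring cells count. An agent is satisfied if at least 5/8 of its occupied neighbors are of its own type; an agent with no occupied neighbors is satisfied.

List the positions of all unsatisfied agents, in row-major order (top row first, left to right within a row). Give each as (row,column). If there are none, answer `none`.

Row 1: (1,1)Q 2/2 ok · (1,2)Q 3/3 ok · (1,4)Q 2/3 ok
Row 2: (2,2)Q 5/5 ok · (2,3)Q 7/7 ok · (2,4)Q 4/5 ok · (2,5)P 0/3 unhappy
Row 3: (3,2)Q 5/6 ok · (3,3)Q 7/7 ok · (3,4)Q 5/6 ok
Row 4: (4,1)P 0/2 unhappy · (4,2)Q 3/4 ok · (4,3)Q 4/4 ok · (4,5)Q 1/1 ok

(2,5), (4,1)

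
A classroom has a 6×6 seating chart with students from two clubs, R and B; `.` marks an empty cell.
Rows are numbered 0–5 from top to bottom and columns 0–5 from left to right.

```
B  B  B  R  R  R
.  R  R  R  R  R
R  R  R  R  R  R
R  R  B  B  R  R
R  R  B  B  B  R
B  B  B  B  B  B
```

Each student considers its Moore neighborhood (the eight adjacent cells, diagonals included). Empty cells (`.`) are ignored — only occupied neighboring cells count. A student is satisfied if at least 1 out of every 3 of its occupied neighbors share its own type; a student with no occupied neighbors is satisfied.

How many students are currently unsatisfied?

1

Row 0: (0,0)B 1/2 ✓ · (0,1)B 2/4 ✓ · (0,2)B 1/5 ✗ · (0,3)R 4/5 ✓ · (0,4)R 5/5 ✓ · (0,5)R 3/3 ✓
Row 1: (1,1)R 4/7 ✓ · (1,2)R 6/8 ✓ · (1,3)R 7/8 ✓ · (1,4)R 8/8 ✓ · (1,5)R 5/5 ✓
Row 2: (2,0)R 4/4 ✓ · (2,1)R 6/7 ✓ · (2,2)R 6/8 ✓ · (2,3)R 6/8 ✓ · (2,4)R 7/8 ✓ · (2,5)R 5/5 ✓
Row 3: (3,0)R 5/5 ✓ · (3,1)R 6/8 ✓ · (3,2)B 3/8 ✓ · (3,3)B 4/8 ✓ · (3,4)R 5/8 ✓ · (3,5)R 4/5 ✓
Row 4: (4,0)R 3/5 ✓ · (4,1)R 3/8 ✓ · (4,2)B 6/8 ✓ · (4,3)B 7/8 ✓ · (4,4)B 5/8 ✓ · (4,5)R 2/5 ✓
Row 5: (5,0)B 1/3 ✓ · (5,1)B 3/5 ✓ · (5,2)B 4/5 ✓ · (5,3)B 5/5 ✓ · (5,4)B 4/5 ✓ · (5,5)B 2/3 ✓
Unsatisfied: (0,2) — 1 in total.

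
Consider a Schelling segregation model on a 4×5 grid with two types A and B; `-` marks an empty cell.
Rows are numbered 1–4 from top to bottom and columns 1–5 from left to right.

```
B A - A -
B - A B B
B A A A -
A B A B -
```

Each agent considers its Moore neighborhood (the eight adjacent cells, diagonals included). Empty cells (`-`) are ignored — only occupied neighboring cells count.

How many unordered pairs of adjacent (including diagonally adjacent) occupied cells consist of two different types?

Scan each occupied cell's neighbors to the right and below (and the two forward diagonals) so each pair is counted once.
Row 1: B(1,1)–A(1,2)≠ B(1,1)–B(2,1)= A(1,2)–A(2,3)= A(1,2)–B(2,1)≠ A(1,4)–B(2,4)≠ A(1,4)–B(2,5)≠ A(1,4)–A(2,3)=  → 4/7 unlike.
Row 2: B(2,1)–B(3,1)= B(2,1)–A(3,2)≠ A(2,3)–B(2,4)≠ A(2,3)–A(3,3)= A(2,3)–A(3,4)= A(2,3)–A(3,2)= B(2,4)–B(2,5)= B(2,4)–A(3,4)≠ B(2,4)–A(3,3)≠ B(2,5)–A(3,4)≠  → 5/10 unlike.
Row 3: B(3,1)–A(3,2)≠ B(3,1)–A(4,1)≠ B(3,1)–B(4,2)= A(3,2)–A(3,3)= A(3,2)–B(4,2)≠ A(3,2)–A(4,3)= A(3,2)–A(4,1)= A(3,3)–A(3,4)= A(3,3)–A(4,3)= A(3,3)–B(4,4)≠ A(3,3)–B(4,2)≠ A(3,4)–B(4,4)≠ A(3,4)–A(4,3)=  → 6/13 unlike.
Row 4: A(4,1)–B(4,2)≠ B(4,2)–A(4,3)≠ A(4,3)–B(4,4)≠  → 3/3 unlike.
Total adjacent occupied pairs: 33; unlike-type pairs: 18.

18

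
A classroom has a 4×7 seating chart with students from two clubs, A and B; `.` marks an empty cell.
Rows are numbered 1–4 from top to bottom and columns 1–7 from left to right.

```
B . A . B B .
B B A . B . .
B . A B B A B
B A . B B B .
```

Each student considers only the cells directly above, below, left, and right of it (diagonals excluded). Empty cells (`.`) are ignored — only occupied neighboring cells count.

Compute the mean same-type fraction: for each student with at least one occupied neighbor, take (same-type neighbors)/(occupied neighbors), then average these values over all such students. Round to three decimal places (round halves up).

(1,1)B 1/1
(1,3)A 1/1
(1,5)B 2/2
(1,6)B 1/1
(2,1)B 3/3
(2,2)B 1/2
(2,3)A 2/3
(2,5)B 2/2
(3,1)B 2/2
(3,3)A 1/2
(3,4)B 2/3
(3,5)B 3/4
(3,6)A 0/3
(3,7)B 0/1
(4,1)B 1/2
(4,2)A 0/1
(4,4)B 2/2
(4,5)B 3/3
(4,6)B 1/2
Sum over 19 students: 1/1 + 1/1 + 2/2 + 1/1 + 3/3 + 1/2 + 2/3 + 2/2 + 2/2 + 1/2 + 2/3 + 3/4 + 0/3 + 0/1 + 1/2 + 0/1 + 2/2 + 3/3 + 1/2 = 157/12; mean = 157/12 ÷ 19 = 157/228 = 0.688596… → 0.689.

0.689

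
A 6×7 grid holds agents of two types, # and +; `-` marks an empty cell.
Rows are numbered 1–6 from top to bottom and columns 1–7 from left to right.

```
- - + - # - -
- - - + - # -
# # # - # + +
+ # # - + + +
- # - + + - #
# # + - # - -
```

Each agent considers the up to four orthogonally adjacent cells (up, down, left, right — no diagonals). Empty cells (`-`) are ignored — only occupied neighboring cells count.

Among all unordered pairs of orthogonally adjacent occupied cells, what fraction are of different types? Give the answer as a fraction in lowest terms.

8/23

Scan each occupied cell's neighbors to the right and below so each pair is counted once.
Row 2: #(2,6)–+(3,6)≠  → 1/1 unlike.
Row 3: #(3,1)–#(3,2)= #(3,1)–+(4,1)≠ #(3,2)–#(3,3)= #(3,2)–#(4,2)= #(3,3)–#(4,3)= #(3,5)–+(3,6)≠ #(3,5)–+(4,5)≠ +(3,6)–+(3,7)= +(3,6)–+(4,6)= +(3,7)–+(4,7)=  → 3/10 unlike.
Row 4: +(4,1)–#(4,2)≠ #(4,2)–#(4,3)= #(4,2)–#(5,2)= +(4,5)–+(4,6)= +(4,5)–+(5,5)= +(4,6)–+(4,7)= +(4,7)–#(5,7)≠  → 2/7 unlike.
Row 5: #(5,2)–#(6,2)= +(5,4)–+(5,5)= +(5,5)–#(6,5)≠  → 1/3 unlike.
Row 6: #(6,1)–#(6,2)= #(6,2)–+(6,3)≠  → 1/2 unlike.
Total adjacent occupied pairs: 23; unlike-type pairs: 8.
8/23 is already in lowest terms.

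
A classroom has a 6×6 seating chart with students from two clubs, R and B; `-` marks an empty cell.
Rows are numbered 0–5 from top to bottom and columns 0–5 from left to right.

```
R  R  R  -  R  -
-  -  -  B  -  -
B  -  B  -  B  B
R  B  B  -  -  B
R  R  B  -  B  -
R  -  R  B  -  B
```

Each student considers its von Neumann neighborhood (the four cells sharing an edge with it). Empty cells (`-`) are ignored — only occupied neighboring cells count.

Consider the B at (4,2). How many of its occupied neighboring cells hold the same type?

Occupied neighbors of (4,2): (3,2)=B, (5,2)=R, (4,1)=R.
Same type (B): 1 of 3.

1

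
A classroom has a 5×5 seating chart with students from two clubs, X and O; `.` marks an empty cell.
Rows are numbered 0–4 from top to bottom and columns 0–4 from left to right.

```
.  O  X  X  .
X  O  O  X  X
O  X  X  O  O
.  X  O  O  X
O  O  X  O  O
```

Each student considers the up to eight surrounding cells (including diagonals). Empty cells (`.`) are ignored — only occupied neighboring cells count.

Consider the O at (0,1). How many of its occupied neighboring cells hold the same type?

2

Occupied neighbors of (0,1): (0,2)=X, (1,0)=X, (1,1)=O, (1,2)=O.
Same type (O): 2 of 4.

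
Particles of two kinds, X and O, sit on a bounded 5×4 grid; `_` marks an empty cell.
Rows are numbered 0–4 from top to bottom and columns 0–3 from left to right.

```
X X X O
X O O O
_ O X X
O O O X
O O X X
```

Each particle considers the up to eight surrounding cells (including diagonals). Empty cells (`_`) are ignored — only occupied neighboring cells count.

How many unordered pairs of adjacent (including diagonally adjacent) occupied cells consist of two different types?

23

Scan each occupied cell's neighbors to the right and below (and the two forward diagonals) so each pair is counted once.
Row 0: X(0,0)–X(0,1)= X(0,0)–X(1,0)= X(0,0)–O(1,1)≠ X(0,1)–X(0,2)= X(0,1)–O(1,1)≠ X(0,1)–O(1,2)≠ X(0,1)–X(1,0)= X(0,2)–O(0,3)≠ X(0,2)–O(1,2)≠ X(0,2)–O(1,3)≠ X(0,2)–O(1,1)≠ O(0,3)–O(1,3)= O(0,3)–O(1,2)=  → 7/13 unlike.
Row 1: X(1,0)–O(1,1)≠ X(1,0)–O(2,1)≠ O(1,1)–O(1,2)= O(1,1)–O(2,1)= O(1,1)–X(2,2)≠ O(1,2)–O(1,3)= O(1,2)–X(2,2)≠ O(1,2)–X(2,3)≠ O(1,2)–O(2,1)= O(1,3)–X(2,3)≠ O(1,3)–X(2,2)≠  → 7/11 unlike.
Row 2: O(2,1)–X(2,2)≠ O(2,1)–O(3,1)= O(2,1)–O(3,2)= O(2,1)–O(3,0)= X(2,2)–X(2,3)= X(2,2)–O(3,2)≠ X(2,2)–X(3,3)= X(2,2)–O(3,1)≠ X(2,3)–X(3,3)= X(2,3)–O(3,2)≠  → 4/10 unlike.
Row 3: O(3,0)–O(3,1)= O(3,0)–O(4,0)= O(3,0)–O(4,1)= O(3,1)–O(3,2)= O(3,1)–O(4,1)= O(3,1)–X(4,2)≠ O(3,1)–O(4,0)= O(3,2)–X(3,3)≠ O(3,2)–X(4,2)≠ O(3,2)–X(4,3)≠ O(3,2)–O(4,1)= X(3,3)–X(4,3)= X(3,3)–X(4,2)=  → 4/13 unlike.
Row 4: O(4,0)–O(4,1)= O(4,1)–X(4,2)≠ X(4,2)–X(4,3)=  → 1/3 unlike.
Total adjacent occupied pairs: 50; unlike-type pairs: 23.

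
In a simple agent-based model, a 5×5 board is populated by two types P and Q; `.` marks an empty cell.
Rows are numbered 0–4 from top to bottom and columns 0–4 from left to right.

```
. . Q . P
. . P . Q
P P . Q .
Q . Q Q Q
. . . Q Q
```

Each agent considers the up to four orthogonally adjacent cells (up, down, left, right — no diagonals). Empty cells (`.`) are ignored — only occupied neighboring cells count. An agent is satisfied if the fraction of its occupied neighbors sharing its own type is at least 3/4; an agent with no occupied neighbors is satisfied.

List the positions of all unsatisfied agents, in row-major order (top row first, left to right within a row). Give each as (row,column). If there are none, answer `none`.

(0,2), (0,4), (1,2), (1,4), (2,0), (3,0)

Row 0: (0,2)Q 0/1 unhappy · (0,4)P 0/1 unhappy
Row 1: (1,2)P 0/1 unhappy · (1,4)Q 0/1 unhappy
Row 2: (2,0)P 1/2 unhappy · (2,1)P 1/1 ok · (2,3)Q 1/1 ok
Row 3: (3,0)Q 0/1 unhappy · (3,2)Q 1/1 ok · (3,3)Q 4/4 ok · (3,4)Q 2/2 ok
Row 4: (4,3)Q 2/2 ok · (4,4)Q 2/2 ok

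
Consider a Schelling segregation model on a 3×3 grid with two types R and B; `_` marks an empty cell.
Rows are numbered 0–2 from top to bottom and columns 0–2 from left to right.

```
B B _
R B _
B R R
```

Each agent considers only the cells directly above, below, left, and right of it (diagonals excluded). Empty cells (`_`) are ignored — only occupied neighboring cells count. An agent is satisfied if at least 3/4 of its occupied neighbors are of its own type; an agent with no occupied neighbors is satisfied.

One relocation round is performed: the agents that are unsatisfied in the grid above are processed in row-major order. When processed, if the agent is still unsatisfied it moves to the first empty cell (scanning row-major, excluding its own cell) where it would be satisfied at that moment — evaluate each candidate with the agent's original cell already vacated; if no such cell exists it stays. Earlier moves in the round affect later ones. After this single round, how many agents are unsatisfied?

4

Initially unsatisfied (in order): (0,0), (1,0), (1,1), (2,0), (2,1).
  (0,0) → (0,2).
  (1,0): no empty cell satisfies it; stays.
  (1,1): no empty cell satisfies it; stays.
  (2,0): no empty cell satisfies it; stays.
  (2,1): no empty cell satisfies it; stays.
Resulting grid:
_ B B
R B _
B R R
Unsatisfied now: (1,0), (1,1), (2,0), (2,1).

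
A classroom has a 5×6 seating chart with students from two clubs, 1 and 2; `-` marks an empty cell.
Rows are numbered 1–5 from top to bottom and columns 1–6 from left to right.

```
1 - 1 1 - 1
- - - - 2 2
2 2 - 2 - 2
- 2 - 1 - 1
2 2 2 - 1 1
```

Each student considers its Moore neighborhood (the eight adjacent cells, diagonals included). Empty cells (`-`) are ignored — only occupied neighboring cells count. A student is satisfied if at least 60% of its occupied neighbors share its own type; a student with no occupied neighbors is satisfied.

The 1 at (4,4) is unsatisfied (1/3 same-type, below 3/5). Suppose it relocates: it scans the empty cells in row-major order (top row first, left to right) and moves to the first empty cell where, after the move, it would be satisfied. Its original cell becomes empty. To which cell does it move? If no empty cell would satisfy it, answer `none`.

Vacating (4,4). Empty cells in order:
  (1,2): 2/2 same-type → satisfied — stop here.

(1,2)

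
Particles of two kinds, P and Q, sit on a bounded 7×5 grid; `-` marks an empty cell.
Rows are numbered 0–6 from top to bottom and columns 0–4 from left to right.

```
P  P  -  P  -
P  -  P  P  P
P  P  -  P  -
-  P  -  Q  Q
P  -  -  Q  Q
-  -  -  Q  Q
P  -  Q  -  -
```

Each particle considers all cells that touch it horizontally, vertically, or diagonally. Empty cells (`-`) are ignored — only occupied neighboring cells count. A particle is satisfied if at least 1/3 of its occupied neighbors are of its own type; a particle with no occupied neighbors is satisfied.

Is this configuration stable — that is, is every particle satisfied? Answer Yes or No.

Row 0: (0,0)P 2/2 ✓ · (0,1)P 3/3 ✓ · (0,3)P 3/3 ✓
Row 1: (1,0)P 4/4 ✓ · (1,2)P 5/5 ✓ · (1,3)P 4/4 ✓ · (1,4)P 3/3 ✓
Row 2: (2,0)P 3/3 ✓ · (2,1)P 4/4 ✓ · (2,3)P 3/5 ✓
Row 3: (3,1)P 3/3 ✓ · (3,3)Q 3/4 ✓ · (3,4)Q 3/4 ✓
Row 4: (4,0)P 1/1 ✓ · (4,3)Q 5/5 ✓ · (4,4)Q 5/5 ✓
Row 5: (5,3)Q 4/4 ✓ · (5,4)Q 3/3 ✓
Row 6: (6,0)P 0/0 ✓ · (6,2)Q 1/1 ✓
All meet the threshold, so the configuration is stable.

Yes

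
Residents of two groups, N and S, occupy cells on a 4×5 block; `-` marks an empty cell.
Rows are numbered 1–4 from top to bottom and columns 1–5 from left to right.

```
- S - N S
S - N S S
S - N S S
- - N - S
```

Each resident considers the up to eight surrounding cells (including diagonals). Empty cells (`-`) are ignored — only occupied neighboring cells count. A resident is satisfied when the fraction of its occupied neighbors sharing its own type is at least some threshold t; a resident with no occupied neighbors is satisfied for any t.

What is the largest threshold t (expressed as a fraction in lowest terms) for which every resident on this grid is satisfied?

(1,2)S 1/2
(1,4)N 1/4
(1,5)S 2/3
(2,1)S 2/2
(2,3)N 2/5
(2,4)S 4/7
(2,5)S 4/5
(3,1)S 1/1
(3,3)N 2/4
(3,4)S 4/7
(3,5)S 4/4
(4,3)N 1/2
(4,5)S 2/2
The smallest same-type fraction is 1/4 at (1,4), which reduces to 1/4. Any threshold above that leaves this resident unsatisfied.

1/4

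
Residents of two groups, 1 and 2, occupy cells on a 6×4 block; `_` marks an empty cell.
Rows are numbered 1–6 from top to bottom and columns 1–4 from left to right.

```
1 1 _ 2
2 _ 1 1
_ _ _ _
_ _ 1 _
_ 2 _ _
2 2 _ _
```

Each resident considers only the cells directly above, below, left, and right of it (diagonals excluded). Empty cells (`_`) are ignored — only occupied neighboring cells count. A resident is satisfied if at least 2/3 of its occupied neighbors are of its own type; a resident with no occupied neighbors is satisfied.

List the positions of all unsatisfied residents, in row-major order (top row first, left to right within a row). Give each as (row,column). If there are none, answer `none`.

(1,1), (1,4), (2,1), (2,4)

Row 1: (1,1)1 1/2 ✗ · (1,2)1 1/1 ✓ · (1,4)2 0/1 ✗
Row 2: (2,1)2 0/1 ✗ · (2,3)1 1/1 ✓ · (2,4)1 1/2 ✗
Row 4: (4,3)1 0/0 ✓
Row 5: (5,2)2 1/1 ✓
Row 6: (6,1)2 1/1 ✓ · (6,2)2 2/2 ✓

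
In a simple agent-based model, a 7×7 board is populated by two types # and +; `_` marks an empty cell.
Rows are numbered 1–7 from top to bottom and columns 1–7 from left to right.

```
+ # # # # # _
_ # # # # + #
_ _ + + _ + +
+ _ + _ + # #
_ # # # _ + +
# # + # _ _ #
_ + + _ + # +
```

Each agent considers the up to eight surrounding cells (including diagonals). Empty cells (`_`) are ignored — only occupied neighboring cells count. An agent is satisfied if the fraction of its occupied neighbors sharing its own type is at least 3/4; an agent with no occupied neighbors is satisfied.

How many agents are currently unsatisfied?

(1,1)+ 0/2 unhappy
(1,2)# 3/4 ok
(1,3)# 5/5 ok
(1,4)# 5/5 ok
(1,5)# 4/5 ok
(1,6)# 3/4 ok
(2,2)# 3/5 unhappy
(2,3)# 5/7 unhappy
(2,4)# 5/7 unhappy
(2,5)# 4/7 unhappy
(2,6)+ 2/6 unhappy
(2,7)# 1/4 unhappy
(3,3)+ 2/5 unhappy
(3,4)+ 3/6 unhappy
(3,6)+ 3/7 unhappy
(3,7)+ 2/5 unhappy
(4,1)+ 0/1 unhappy
(4,3)+ 2/5 unhappy
(4,5)+ 3/5 unhappy
(4,6)# 1/6 unhappy
(4,7)# 1/5 unhappy
(5,2)# 3/6 unhappy
(5,3)# 4/6 unhappy
(5,4)# 2/5 unhappy
(5,6)+ 2/5 unhappy
(5,7)+ 1/4 unhappy
(6,1)# 2/3 unhappy
(6,2)# 3/6 unhappy
(6,3)+ 2/7 unhappy
(6,4)# 2/5 unhappy
(6,7)# 1/4 unhappy
(7,2)+ 2/4 unhappy
(7,3)+ 2/4 unhappy
(7,5)+ 0/2 unhappy
(7,6)# 1/3 unhappy
(7,7)+ 0/2 unhappy
Unsatisfied: (1,1), (2,2), (2,3), (2,4), (2,5), (2,6), (2,7), (3,3), (3,4), (3,6), (3,7), (4,1), (4,3), (4,5), (4,6), (4,7), (5,2), (5,3), (5,4), (5,6), (5,7), (6,1), (6,2), (6,3), (6,4), (6,7), (7,2), (7,3), (7,5), (7,6), (7,7) — 31 in total.

31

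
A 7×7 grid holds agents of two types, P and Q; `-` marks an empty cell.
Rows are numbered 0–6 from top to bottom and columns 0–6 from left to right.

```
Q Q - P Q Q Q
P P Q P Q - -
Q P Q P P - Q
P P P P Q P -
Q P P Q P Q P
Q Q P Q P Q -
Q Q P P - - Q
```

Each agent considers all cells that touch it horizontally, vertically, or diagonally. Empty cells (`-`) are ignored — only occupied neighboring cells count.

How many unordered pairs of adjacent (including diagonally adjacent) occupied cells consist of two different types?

62

Scan each occupied cell's neighbors to the right and below (and the two forward diagonals) so each pair is counted once.
From row 0: 8 unlike of 15 pairs (running 8/15).
From row 1: 11 unlike of 17 pairs (running 19/32).
From row 2: 11 unlike of 19 pairs (running 30/51).
From row 3: 8 unlike of 22 pairs (running 38/73).
From row 4: 15 unlike of 23 pairs (running 53/96).
From row 5: 8 unlike of 17 pairs (running 61/113).
From row 6: 1 unlike of 3 pairs (running 62/116).
Total adjacent occupied pairs: 116; unlike-type pairs: 62.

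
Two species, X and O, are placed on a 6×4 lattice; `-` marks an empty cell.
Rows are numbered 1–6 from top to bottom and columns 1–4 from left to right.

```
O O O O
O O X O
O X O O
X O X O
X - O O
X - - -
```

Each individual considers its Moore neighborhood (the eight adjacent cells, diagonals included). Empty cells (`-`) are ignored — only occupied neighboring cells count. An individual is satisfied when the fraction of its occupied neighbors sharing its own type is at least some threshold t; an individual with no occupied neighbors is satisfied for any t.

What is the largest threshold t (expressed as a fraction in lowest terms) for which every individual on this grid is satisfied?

Row 1: (1,1)O 3/3 · (1,2)O 4/5 · (1,3)O 4/5 · (1,4)O 2/3
Row 2: (2,1)O 4/5 · (2,2)O 6/8 · (2,3)X 1/8 · (2,4)O 4/5
Row 3: (3,1)O 3/5 · (3,2)X 3/8 · (3,3)O 5/8 · (3,4)O 3/5
Row 4: (4,1)X 2/4 · (4,2)O 3/7 · (4,3)X 1/7 · (4,4)O 4/5
Row 5: (5,1)X 2/3 · (5,3)O 3/4 · (5,4)O 2/3
Row 6: (6,1)X 1/1
The smallest same-type fraction is 1/8 at (2,3), which reduces to 1/8. Any threshold above that leaves this individual unsatisfied.

1/8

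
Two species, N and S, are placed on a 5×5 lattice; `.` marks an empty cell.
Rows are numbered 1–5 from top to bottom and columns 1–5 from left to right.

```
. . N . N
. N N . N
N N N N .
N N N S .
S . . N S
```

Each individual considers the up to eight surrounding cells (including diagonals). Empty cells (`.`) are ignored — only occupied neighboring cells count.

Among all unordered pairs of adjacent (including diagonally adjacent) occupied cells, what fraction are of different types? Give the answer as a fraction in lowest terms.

Scan each occupied cell's neighbors to the right and below (and the two forward diagonals) so each pair is counted once.
Row 1: N(1,3)–N(2,3)= N(1,3)–N(2,2)= N(1,5)–N(2,5)=  → 0/3 unlike.
Row 2: N(2,2)–N(2,3)= N(2,2)–N(3,2)= N(2,2)–N(3,3)= N(2,2)–N(3,1)= N(2,3)–N(3,3)= N(2,3)–N(3,4)= N(2,3)–N(3,2)= N(2,5)–N(3,4)=  → 0/8 unlike.
Row 3: N(3,1)–N(3,2)= N(3,1)–N(4,1)= N(3,1)–N(4,2)= N(3,2)–N(3,3)= N(3,2)–N(4,2)= N(3,2)–N(4,3)= N(3,2)–N(4,1)= N(3,3)–N(3,4)= N(3,3)–N(4,3)= N(3,3)–S(4,4)≠ N(3,3)–N(4,2)= N(3,4)–S(4,4)≠ N(3,4)–N(4,3)=  → 2/13 unlike.
Row 4: N(4,1)–N(4,2)= N(4,1)–S(5,1)≠ N(4,2)–N(4,3)= N(4,2)–S(5,1)≠ N(4,3)–S(4,4)≠ N(4,3)–N(5,4)= S(4,4)–N(5,4)≠ S(4,4)–S(5,5)=  → 4/8 unlike.
Row 5: N(5,4)–S(5,5)≠  → 1/1 unlike.
Total adjacent occupied pairs: 33; unlike-type pairs: 7.
7/33 is already in lowest terms.

7/33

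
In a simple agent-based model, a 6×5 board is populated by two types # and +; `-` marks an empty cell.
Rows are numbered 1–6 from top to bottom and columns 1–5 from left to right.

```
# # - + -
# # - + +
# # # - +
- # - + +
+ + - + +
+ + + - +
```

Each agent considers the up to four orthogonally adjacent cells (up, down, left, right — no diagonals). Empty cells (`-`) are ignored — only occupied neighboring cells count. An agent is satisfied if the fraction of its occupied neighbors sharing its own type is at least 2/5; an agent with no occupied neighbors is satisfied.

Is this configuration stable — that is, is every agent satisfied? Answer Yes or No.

Yes

(1,1)# 2/2 satisfied
(1,2)# 2/2 satisfied
(1,4)+ 1/1 satisfied
(2,1)# 3/3 satisfied
(2,2)# 3/3 satisfied
(2,4)+ 2/2 satisfied
(2,5)+ 2/2 satisfied
(3,1)# 2/2 satisfied
(3,2)# 4/4 satisfied
(3,3)# 1/1 satisfied
(3,5)+ 2/2 satisfied
(4,2)# 1/2 satisfied
(4,4)+ 2/2 satisfied
(4,5)+ 3/3 satisfied
(5,1)+ 2/2 satisfied
(5,2)+ 2/3 satisfied
(5,4)+ 2/2 satisfied
(5,5)+ 3/3 satisfied
(6,1)+ 2/2 satisfied
(6,2)+ 3/3 satisfied
(6,3)+ 1/1 satisfied
(6,5)+ 1/1 satisfied
All meet the threshold, so the configuration is stable.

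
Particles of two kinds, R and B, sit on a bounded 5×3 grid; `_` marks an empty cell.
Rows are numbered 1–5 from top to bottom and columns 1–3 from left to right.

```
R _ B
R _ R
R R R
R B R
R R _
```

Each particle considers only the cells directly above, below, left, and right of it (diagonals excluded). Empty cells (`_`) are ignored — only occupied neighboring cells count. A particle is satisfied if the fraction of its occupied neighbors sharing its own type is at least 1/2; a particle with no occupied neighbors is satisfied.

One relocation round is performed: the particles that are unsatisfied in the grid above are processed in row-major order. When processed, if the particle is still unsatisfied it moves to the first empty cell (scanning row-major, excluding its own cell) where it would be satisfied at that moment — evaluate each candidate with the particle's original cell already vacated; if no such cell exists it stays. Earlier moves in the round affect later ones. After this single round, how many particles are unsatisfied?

0

Initially unsatisfied (in order): (1,3), (4,2).
  (1,3): no empty cell satisfies it; stays.
  (4,2) → (1,2).
Resulting grid:
R B B
R _ R
R R R
R _ R
R R _
All satisfied now.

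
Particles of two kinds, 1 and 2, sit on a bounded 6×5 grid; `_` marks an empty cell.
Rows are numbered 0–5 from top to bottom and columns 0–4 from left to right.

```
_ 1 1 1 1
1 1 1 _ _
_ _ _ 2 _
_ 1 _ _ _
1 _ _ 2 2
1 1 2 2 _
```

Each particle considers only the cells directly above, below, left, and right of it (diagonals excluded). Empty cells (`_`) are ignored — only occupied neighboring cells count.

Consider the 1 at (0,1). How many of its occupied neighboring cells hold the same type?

2

Occupied neighbors of (0,1): (1,1)=1, (0,2)=1.
Same type (1): 2 of 2.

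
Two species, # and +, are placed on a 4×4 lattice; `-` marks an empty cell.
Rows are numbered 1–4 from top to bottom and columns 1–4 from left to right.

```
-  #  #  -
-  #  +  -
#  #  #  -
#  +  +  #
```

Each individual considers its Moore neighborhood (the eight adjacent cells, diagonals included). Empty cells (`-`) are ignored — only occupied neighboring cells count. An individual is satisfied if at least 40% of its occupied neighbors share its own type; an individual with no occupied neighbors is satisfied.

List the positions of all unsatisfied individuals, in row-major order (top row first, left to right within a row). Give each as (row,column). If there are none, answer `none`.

(2,3), (4,2), (4,3)

Row 1: (1,2)# 2/3 ok · (1,3)# 2/3 ok
Row 2: (2,2)# 5/6 ok · (2,3)+ 0/5 unhappy
Row 3: (3,1)# 3/4 ok · (3,2)# 4/7 ok · (3,3)# 3/6 ok
Row 4: (4,1)# 2/3 ok · (4,2)+ 1/5 unhappy · (4,3)+ 1/4 unhappy · (4,4)# 1/2 ok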